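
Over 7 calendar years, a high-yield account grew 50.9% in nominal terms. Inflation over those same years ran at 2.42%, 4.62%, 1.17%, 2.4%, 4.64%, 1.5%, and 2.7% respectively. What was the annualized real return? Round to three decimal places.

Cumulative inflation factor: 1.0242 × 1.0462 × 1.0117 × 1.024 × 1.0464 × 1.015 × 1.027 ≈ 1.21084.
Nominal growth factor: 1.50900. Real growth factor = 1.50900 / 1.21084 ≈ 1.24625.
Annualized: 1.24625^(1/7) − 1 ≈ 0.03195.

3.195%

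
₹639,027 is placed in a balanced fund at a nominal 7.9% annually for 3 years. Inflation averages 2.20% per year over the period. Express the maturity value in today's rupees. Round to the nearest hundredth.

Nominal value at maturity: ₹639,027 × (1 + 7.9%)^3 ≈ ₹802,755.97.
Price-level factor over 3 years: (1 + 2.20%)^3 = 1.067462648.
The maturity value deflated by that factor is the answer in today's purchasing power.

₹752,022.54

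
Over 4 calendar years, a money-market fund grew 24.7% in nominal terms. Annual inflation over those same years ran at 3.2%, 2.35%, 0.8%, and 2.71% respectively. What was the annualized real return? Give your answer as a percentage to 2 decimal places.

Cumulative inflation factor: 1.032 × 1.0235 × 1.008 × 1.0271 ≈ 1.09356.
Nominal growth factor: 1.24700. Real growth factor = 1.24700 / 1.09356 ≈ 1.14032.
Annualized: 1.14032^(1/4) − 1 ≈ 0.03337.

3.34%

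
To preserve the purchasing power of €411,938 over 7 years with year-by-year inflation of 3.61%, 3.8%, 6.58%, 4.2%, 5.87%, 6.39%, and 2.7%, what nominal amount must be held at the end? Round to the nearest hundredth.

Cumulative price-level factor: 1.0361 × 1.038 × 1.0658 × 1.042 × 1.0587 × 1.0639 × 1.027 ≈ 1.3816136893.
Multiplying €411,938 by the price-level factor gives the future nominal sum.

€569,139.18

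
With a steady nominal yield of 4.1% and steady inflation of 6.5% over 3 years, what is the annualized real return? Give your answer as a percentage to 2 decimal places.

-2.25%

With constant rates the annual real return is the same each year: (1+4.1%)/(1+6.5%) − 1 = -0.02254.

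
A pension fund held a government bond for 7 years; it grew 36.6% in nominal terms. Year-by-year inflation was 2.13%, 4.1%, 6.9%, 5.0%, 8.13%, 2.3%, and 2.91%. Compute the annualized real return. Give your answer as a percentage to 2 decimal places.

0.08%

Cumulative inflation factor: 1.0213 × 1.041 × 1.069 × 1.050 × 1.0813 × 1.023 × 1.0291 ≈ 1.35847.
Nominal growth factor: 1.36600. Real growth factor = 1.36600 / 1.35847 ≈ 1.00554.
Annualized: 1.00554^(1/7) − 1 ≈ 0.00079.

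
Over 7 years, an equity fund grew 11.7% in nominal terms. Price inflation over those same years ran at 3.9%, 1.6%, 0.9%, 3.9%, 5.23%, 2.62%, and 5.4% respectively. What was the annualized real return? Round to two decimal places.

-1.70%

Cumulative inflation factor: 1.039 × 1.016 × 1.009 × 1.039 × 1.0523 × 1.0262 × 1.054 ≈ 1.25959.
Nominal growth factor: 1.11700. Real growth factor = 1.11700 / 1.25959 ≈ 0.88680.
Annualized: 0.88680^(1/7) − 1 ≈ -0.01702.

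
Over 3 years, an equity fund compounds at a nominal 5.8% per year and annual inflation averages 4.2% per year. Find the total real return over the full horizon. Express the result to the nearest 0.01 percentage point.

The annual real rate is (1+5.8%)/(1+4.2%) − 1 = 1.5355%.
Compounded over 3 years: (1 + 0.015355)^3 − 1 ≈ 0.04678.

4.68%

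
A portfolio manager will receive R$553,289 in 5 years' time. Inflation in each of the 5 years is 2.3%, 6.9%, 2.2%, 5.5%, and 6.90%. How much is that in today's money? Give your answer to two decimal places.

Price-level factor over 5 years: 1.023 × 1.069 × 1.022 × 1.055 × 1.0690 ≈ 1.2604754736.
Purchasing power today: R$553,289 divided by that factor.

R$438,952.61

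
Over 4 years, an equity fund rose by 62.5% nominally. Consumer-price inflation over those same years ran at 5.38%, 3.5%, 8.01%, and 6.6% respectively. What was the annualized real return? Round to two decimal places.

6.66%

Cumulative inflation factor: 1.0538 × 1.035 × 1.0801 × 1.066 ≈ 1.25580.
Nominal growth factor: 1.62500. Real growth factor = 1.62500 / 1.25580 ≈ 1.29400.
Annualized: 1.29400^(1/4) − 1 ≈ 0.06656.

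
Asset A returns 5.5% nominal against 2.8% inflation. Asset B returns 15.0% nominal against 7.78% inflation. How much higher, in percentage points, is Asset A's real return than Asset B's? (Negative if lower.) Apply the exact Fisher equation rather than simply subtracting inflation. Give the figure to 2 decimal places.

Asset A real return: 1.055/1.028 − 1 = 2.626%.
Asset B real return: 1.150/1.0778 − 1 = 6.699%.
Difference: 2.626 − 6.699 = -4.073 pp.

-4.07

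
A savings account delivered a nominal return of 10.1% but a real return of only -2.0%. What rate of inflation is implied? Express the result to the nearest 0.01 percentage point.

12.35%

From (1+r_nom) = (1+r_real)(1+π), we get 1+π = (1 + 10.1%)/(1 − 2.0%) = 1.101/0.980 ≈ 1.12347.
So π ≈ 12.3469%.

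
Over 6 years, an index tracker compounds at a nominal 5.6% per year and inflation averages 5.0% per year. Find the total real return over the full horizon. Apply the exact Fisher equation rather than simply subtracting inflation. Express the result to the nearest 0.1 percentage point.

The annual real rate is (1+5.6%)/(1+5.0%) − 1 = 0.5714%.
Compounded over 6 years: (1 + 0.005714)^6 − 1 ≈ 0.03478.

3.5%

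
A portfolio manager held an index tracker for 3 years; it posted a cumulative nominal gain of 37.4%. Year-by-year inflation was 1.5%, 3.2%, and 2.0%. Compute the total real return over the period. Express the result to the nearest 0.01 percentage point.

Cumulative inflation factor: 1.015 × 1.032 × 1.020 ≈ 1.06843.
Nominal growth factor: 1.37400. Real growth factor = 1.37400 / 1.06843 ≈ 1.28600.
Total real return ≈ 28.6000%.

28.60%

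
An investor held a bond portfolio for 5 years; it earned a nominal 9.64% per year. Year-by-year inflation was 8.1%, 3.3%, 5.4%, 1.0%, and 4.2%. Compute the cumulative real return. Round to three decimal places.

27.906%

Cumulative inflation factor: 1.081 × 1.033 × 1.054 × 1.010 × 1.042 ≈ 1.23867.
Nominal growth factor: 1.58433. Real growth factor = 1.58433 / 1.23867 ≈ 1.27906.
Total real return ≈ 27.9056%.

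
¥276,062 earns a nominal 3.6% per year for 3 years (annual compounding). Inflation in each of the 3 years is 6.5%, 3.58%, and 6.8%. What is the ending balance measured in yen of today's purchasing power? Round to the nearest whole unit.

Nominal value at maturity: ¥276,062 × (1 + 3.6%)^3 ≈ ¥306,963.
Price-level factor over 3 years: 1.065 × 1.0358 × 1.068 = 1.178139636.
Dividing the nominal maturity value by the price-level factor gives the value in today's money.

¥260,549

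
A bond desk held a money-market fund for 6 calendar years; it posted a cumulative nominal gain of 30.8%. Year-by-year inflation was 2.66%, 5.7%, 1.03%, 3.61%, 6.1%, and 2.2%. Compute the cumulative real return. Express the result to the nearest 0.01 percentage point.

6.20%

Cumulative inflation factor: 1.0266 × 1.057 × 1.0103 × 1.0361 × 1.061 × 1.022 ≈ 1.23167.
Nominal growth factor: 1.30800. Real growth factor = 1.30800 / 1.23167 ≈ 1.06197.
Total real return ≈ 6.1972%.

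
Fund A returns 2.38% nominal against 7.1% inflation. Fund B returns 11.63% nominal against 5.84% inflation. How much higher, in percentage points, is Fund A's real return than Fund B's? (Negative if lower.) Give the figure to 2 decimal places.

Fund A real return: 1.0238/1.071 − 1 = -4.407%.
Fund B real return: 1.1163/1.0584 − 1 = 5.471%.
Difference: -4.407 − 5.471 = -9.878 pp.

-9.88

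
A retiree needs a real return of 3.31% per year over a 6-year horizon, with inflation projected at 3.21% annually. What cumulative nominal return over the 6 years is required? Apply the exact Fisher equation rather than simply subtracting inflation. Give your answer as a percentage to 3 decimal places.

Required annual nominal rate: (1+3.31%)(1+3.21%) − 1 = 6.626251%.
Cumulative over 6 years: (1 + 0.06626251)^6 − 1 ≈ 0.46955.

46.955%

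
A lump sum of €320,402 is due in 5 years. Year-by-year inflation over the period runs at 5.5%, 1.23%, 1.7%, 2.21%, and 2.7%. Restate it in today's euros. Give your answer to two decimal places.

Price-level factor over 5 years: 1.055 × 1.0123 × 1.017 × 1.0221 × 1.027 ≈ 1.1401092817.
Purchasing power today: €320,402 divided by that factor.

€281,027.45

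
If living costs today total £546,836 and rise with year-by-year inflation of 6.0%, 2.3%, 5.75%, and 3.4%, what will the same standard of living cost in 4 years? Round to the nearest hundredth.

£648,394.78

Cumulative price-level factor: 1.060 × 1.023 × 1.0575 × 1.034 = 1.1857207329.
Multiplying £546,836 by the price-level factor gives the future nominal sum.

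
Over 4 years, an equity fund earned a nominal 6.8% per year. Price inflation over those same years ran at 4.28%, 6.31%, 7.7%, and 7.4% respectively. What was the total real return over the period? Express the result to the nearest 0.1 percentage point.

1.5%

Cumulative inflation factor: 1.0428 × 1.0631 × 1.077 × 1.074 ≈ 1.28232.
Nominal growth factor: 1.30102. Real growth factor = 1.30102 / 1.28232 ≈ 1.01459.
Total real return ≈ 1.4588%.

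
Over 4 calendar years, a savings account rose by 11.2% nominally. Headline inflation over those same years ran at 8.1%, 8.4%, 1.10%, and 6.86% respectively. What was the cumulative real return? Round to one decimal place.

-12.2%

Cumulative inflation factor: 1.081 × 1.084 × 1.0110 × 1.0686 ≈ 1.26596.
Nominal growth factor: 1.11200. Real growth factor = 1.11200 / 1.26596 ≈ 0.87838.
Total real return ≈ -12.1618%.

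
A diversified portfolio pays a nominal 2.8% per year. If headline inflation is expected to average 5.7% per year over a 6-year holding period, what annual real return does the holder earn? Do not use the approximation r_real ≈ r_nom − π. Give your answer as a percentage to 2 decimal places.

-2.74%

With constant rates the annual real return is the same each year: (1+2.8%)/(1+5.7%) − 1 = -0.02744.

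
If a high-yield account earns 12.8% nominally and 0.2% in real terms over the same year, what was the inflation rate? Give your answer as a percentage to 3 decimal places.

From (1+r_nom) = (1+r_real)(1+π), we get 1+π = (1 + 12.8%)/(1 + 0.2%) = 1.128/1.002 ≈ 1.12575.
So π ≈ 12.5749%.

12.575%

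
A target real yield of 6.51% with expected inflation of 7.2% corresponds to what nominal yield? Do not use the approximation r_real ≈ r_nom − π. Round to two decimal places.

By the Fisher equation, 1 + r_nom = (1 + 6.51%)(1 + 7.2%) = 1.0651 × 1.072 = 1.1417872.
So r_nom = 14.17872%.

14.18%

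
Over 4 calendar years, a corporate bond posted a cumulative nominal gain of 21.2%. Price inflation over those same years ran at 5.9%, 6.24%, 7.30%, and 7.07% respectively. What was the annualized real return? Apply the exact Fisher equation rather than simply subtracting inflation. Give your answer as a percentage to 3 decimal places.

Cumulative inflation factor: 1.059 × 1.0624 × 1.0730 × 1.0707 ≈ 1.29256.
Nominal growth factor: 1.21200. Real growth factor = 1.21200 / 1.29256 ≈ 0.93767.
Annualized: 0.93767^(1/4) − 1 ≈ -0.01596.

-1.596%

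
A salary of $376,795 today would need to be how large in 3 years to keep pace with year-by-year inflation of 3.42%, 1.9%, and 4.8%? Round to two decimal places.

$416,145.43

Cumulative price-level factor: 1.0342 × 1.019 × 1.048 = 1.1044345904.
The nominal amount required is $376,795 scaled up by that factor.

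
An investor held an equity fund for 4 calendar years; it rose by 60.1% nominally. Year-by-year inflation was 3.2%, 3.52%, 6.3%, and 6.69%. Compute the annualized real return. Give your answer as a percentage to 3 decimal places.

7.216%

Cumulative inflation factor: 1.032 × 1.0352 × 1.063 × 1.0669 ≈ 1.21160.
Nominal growth factor: 1.60100. Real growth factor = 1.60100 / 1.21160 ≈ 1.32139.
Annualized: 1.32139^(1/4) − 1 ≈ 0.07216.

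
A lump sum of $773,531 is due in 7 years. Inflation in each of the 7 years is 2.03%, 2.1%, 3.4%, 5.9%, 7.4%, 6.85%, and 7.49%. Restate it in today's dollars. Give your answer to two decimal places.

Price-level factor over 7 years: 1.0203 × 1.021 × 1.034 × 1.059 × 1.074 × 1.0685 × 1.0749 ≈ 1.4070741949.
Purchasing power today: $773,531 divided by that factor.

$549,744.29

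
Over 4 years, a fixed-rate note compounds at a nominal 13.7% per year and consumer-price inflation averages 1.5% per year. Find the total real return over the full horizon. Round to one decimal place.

The annual real rate is (1+13.7%)/(1+1.5%) − 1 = 12.0197%.
Compounded over 4 years: (1 + 0.120197)^4 − 1 ≈ 0.57463.

57.5%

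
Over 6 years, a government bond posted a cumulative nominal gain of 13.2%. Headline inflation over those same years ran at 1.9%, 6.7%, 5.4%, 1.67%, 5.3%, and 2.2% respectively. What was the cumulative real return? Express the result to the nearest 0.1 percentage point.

Cumulative inflation factor: 1.019 × 1.067 × 1.054 × 1.0167 × 1.053 × 1.022 ≈ 1.25387.
Nominal growth factor: 1.13200. Real growth factor = 1.13200 / 1.25387 ≈ 0.90281.
Total real return ≈ -9.7193%.

-9.7%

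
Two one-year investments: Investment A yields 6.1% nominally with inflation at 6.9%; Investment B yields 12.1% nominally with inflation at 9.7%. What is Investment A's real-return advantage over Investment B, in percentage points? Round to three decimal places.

-2.936

Investment A real return: 1.061/1.069 − 1 = -0.7484%.
Investment B real return: 1.121/1.097 − 1 = 2.1878%.
Difference: -0.7484 − 2.1878 = -2.9362 pp.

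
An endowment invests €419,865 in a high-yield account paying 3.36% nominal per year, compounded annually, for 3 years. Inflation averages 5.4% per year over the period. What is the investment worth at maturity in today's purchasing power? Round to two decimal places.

Nominal value at maturity: €419,865 × (1 + 3.36%)^3 ≈ €463,625.35.
Price-level factor over 3 years: (1 + 5.4%)^3 = 1.170905464.
Dividing the nominal maturity value by the price-level factor gives the value in today's money.

€395,954.55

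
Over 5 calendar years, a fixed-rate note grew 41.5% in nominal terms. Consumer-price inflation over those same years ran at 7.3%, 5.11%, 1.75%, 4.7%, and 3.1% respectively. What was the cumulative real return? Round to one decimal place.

14.2%

Cumulative inflation factor: 1.073 × 1.0511 × 1.0175 × 1.047 × 1.031 ≈ 1.23875.
Nominal growth factor: 1.41500. Real growth factor = 1.41500 / 1.23875 ≈ 1.14228.
Total real return ≈ 14.2281%.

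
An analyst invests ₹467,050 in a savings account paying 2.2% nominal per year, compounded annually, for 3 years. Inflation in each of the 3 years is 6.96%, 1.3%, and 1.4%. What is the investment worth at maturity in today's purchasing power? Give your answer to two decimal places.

₹453,782.00

Nominal value at maturity: ₹467,050 × (1 + 2.2%)^3 ≈ ₹498,558.43.
Price-level factor over 3 years: 1.0696 × 1.013 × 1.014 = 1.0986738672.
Dividing the nominal maturity value by the price-level factor gives the value in today's money.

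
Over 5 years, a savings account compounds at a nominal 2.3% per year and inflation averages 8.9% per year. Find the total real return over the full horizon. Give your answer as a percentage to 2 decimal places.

The annual real rate is (1+2.3%)/(1+8.9%) − 1 = -6.0606%.
Compounded over 5 years: (1 + -0.060606)^5 − 1 ≈ -0.26846.

-26.85%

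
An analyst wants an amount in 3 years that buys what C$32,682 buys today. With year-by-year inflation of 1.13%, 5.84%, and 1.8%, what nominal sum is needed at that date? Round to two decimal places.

C$35,611.17

Cumulative price-level factor: 1.0113 × 1.0584 × 1.018 ≈ 1.0896263986.
The nominal amount required is C$32,682 scaled up by that factor.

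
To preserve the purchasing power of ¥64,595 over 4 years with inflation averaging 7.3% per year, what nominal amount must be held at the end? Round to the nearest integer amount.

Cumulative price-level factor: (1+7.3%)^4 ≈ 1.3255584662.
Multiplying ¥64,595 by the price-level factor gives the future nominal sum.

¥85,624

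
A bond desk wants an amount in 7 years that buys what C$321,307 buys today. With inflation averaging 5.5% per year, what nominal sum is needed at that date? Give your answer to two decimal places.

Cumulative price-level factor: (1+5.5%)^7 ≈ 1.4546791611.
The nominal amount required is C$321,307 scaled up by that factor.

C$467,398.60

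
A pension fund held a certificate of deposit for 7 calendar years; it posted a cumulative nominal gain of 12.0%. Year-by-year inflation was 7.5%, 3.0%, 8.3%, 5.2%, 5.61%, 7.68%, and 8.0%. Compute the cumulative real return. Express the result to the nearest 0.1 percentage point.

Cumulative inflation factor: 1.075 × 1.030 × 1.083 × 1.052 × 1.0561 × 1.0768 × 1.080 ≈ 1.54936.
Nominal growth factor: 1.12000. Real growth factor = 1.12000 / 1.54936 ≈ 0.72288.
Total real return ≈ -27.7123%.

-27.7%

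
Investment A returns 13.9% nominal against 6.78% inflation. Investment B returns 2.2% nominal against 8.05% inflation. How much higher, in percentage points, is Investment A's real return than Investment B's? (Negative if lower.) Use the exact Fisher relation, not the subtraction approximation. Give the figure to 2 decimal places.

Investment A real return: 1.139/1.0678 − 1 = 6.668%.
Investment B real return: 1.022/1.0805 − 1 = -5.414%.
Difference: 6.668 − (-5.414) = 12.082 pp.

12.08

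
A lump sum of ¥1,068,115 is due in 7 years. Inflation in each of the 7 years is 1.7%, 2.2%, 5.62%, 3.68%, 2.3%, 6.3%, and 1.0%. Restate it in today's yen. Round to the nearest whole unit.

Price-level factor over 7 years: 1.017 × 1.022 × 1.0562 × 1.0368 × 1.023 × 1.063 × 1.010 ≈ 1.2500957319.
Purchasing power today: ¥1,068,115 divided by that factor.

¥854,427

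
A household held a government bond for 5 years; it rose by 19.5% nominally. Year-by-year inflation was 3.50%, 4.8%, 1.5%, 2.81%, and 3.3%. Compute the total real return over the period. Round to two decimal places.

Cumulative inflation factor: 1.0350 × 1.048 × 1.015 × 1.0281 × 1.033 ≈ 1.16924.
Nominal growth factor: 1.19500. Real growth factor = 1.19500 / 1.16924 ≈ 1.02203.
Total real return ≈ 2.2032%.

2.20%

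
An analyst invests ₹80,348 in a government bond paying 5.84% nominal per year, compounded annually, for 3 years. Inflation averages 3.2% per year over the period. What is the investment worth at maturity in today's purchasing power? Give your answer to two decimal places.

₹86,673.33

Nominal value at maturity: ₹80,348 × (1 + 5.84%)^3 ≈ ₹95,263.07.
Price-level factor over 3 years: (1 + 3.2%)^3 = 1.099104768.
Dividing the nominal maturity value by the price-level factor gives the value in today's money.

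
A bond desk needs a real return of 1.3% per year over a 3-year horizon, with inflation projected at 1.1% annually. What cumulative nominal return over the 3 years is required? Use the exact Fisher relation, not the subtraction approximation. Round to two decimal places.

7.42%

Required annual nominal rate: (1+1.3%)(1+1.1%) − 1 = 2.4143%.
Cumulative over 3 years: (1 + 0.024143)^3 − 1 ≈ 0.07419.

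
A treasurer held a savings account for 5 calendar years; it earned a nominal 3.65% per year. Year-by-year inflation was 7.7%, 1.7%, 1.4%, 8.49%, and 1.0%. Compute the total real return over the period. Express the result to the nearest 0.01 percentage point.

-1.70%

Cumulative inflation factor: 1.077 × 1.017 × 1.014 × 1.0849 × 1.010 ≈ 1.21699.
Nominal growth factor: 1.19632. Real growth factor = 1.19632 / 1.21699 ≈ 0.98302.
Total real return ≈ -1.6983%.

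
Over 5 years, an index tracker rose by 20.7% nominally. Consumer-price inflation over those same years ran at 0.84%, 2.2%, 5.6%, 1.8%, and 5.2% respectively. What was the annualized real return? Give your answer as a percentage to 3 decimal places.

Cumulative inflation factor: 1.0084 × 1.022 × 1.056 × 1.018 × 1.052 ≈ 1.16550.
Nominal growth factor: 1.20700. Real growth factor = 1.20700 / 1.16550 ≈ 1.03561.
Annualized: 1.03561^(1/5) − 1 ≈ 0.00702.

0.702%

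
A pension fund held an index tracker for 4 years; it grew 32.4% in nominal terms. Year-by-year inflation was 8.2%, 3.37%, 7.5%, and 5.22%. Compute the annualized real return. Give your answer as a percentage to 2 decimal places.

Cumulative inflation factor: 1.082 × 1.0337 × 1.075 × 1.0522 ≈ 1.26511.
Nominal growth factor: 1.32400. Real growth factor = 1.32400 / 1.26511 ≈ 1.04655.
Annualized: 1.04655^(1/4) − 1 ≈ 0.01144.

1.14%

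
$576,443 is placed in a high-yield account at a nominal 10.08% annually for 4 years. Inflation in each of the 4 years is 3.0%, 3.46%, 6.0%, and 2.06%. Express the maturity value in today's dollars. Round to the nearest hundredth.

$734,207.68

Nominal value at maturity: $576,443 × (1 + 10.08%)^4 ≈ $846,428.06.
Price-level factor over 4 years: 1.030 × 1.0346 × 1.060 × 1.0206 ≈ 1.1528455514.
Dividing the nominal maturity value by the price-level factor gives the value in today's money.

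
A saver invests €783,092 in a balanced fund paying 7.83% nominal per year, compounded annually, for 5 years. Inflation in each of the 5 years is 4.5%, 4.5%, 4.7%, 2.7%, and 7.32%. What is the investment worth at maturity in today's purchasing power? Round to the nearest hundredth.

Nominal value at maturity: €783,092 × (1 + 7.83%)^5 ≈ €1,141,591.73.
Price-level factor over 5 years: 1.045 × 1.045 × 1.047 × 1.027 × 1.0732 ≈ 1.2601735798.
Dividing the nominal maturity value by the price-level factor gives the value in today's money.

€905,900.38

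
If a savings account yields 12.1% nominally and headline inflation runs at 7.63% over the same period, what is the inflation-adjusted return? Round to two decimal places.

4.15%

Real return via the Fisher equation: (1 + 12.1%)/(1 + 7.63%) − 1 = 1.121/1.0763 − 1 ≈ 0.04153.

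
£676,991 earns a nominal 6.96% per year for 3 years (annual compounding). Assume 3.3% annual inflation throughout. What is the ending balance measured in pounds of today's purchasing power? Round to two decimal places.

Nominal value at maturity: £676,991 × (1 + 6.96%)^3 ≈ £828,413.33.
Price-level factor over 3 years: (1 + 3.3%)^3 = 1.102302937.
The maturity value deflated by that factor is the answer in today's purchasing power.

£751,529.64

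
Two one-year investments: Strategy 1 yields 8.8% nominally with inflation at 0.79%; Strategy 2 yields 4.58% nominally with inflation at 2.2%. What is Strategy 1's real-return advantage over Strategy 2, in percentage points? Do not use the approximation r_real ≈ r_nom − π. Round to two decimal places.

5.62

Strategy 1 real return: 1.088/1.0079 − 1 = 7.947%.
Strategy 2 real return: 1.0458/1.022 − 1 = 2.329%.
Difference: 7.947 − 2.329 = 5.618 pp.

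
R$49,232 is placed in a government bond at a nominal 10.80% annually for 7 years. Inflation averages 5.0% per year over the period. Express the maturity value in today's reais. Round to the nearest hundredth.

R$71,729.98

Nominal value at maturity: R$49,232 × (1 + 10.80%)^7 ≈ R$100,931.28.
Price-level factor over 7 years: (1 + 5.0%)^7 ≈ 1.4071004227.
The maturity value deflated by that factor is the answer in today's purchasing power.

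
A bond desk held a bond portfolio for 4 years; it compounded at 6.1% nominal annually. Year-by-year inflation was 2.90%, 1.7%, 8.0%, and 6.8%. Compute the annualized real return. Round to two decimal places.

1.22%

Cumulative inflation factor: 1.0290 × 1.017 × 1.080 × 1.068 ≈ 1.20707.
Nominal growth factor: 1.26725. Real growth factor = 1.26725 / 1.20707 ≈ 1.04986.
Annualized: 1.04986^(1/4) − 1 ≈ 0.01224.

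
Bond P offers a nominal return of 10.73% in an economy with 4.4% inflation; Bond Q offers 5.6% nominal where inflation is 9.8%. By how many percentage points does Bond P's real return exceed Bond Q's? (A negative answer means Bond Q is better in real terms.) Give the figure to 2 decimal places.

Bond P real return: 1.1073/1.044 − 1 = 6.063%.
Bond Q real return: 1.056/1.098 − 1 = -3.825%.
Difference: 6.063 − (-3.825) = 9.888 pp.

9.89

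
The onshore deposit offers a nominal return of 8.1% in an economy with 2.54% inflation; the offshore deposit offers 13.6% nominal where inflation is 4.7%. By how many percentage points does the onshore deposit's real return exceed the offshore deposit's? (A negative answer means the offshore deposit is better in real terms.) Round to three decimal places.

The onshore deposit real return: 1.081/1.0254 − 1 = 5.4223%.
The offshore deposit real return: 1.136/1.047 − 1 = 8.5005%.
Difference: 5.4223 − 8.5005 = -3.0782 pp.

-3.078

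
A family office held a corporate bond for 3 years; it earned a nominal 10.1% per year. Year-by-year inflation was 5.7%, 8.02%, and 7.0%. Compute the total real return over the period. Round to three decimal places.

9.244%

Cumulative inflation factor: 1.057 × 1.0802 × 1.070 ≈ 1.22170.
Nominal growth factor: 1.33463. Real growth factor = 1.33463 / 1.22170 ≈ 1.09244.
Total real return ≈ 9.2444%.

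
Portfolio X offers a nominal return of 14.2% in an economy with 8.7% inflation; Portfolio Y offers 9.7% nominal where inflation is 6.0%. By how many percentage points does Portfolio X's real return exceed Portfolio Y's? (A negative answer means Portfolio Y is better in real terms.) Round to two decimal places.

1.57

Portfolio X real return: 1.142/1.087 − 1 = 5.060%.
Portfolio Y real return: 1.097/1.060 − 1 = 3.491%.
Difference: 5.060 − 3.491 = 1.569 pp.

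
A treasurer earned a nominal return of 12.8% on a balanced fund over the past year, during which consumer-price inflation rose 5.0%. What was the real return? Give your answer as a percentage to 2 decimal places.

7.43%

Real return via the Fisher equation: (1 + 12.8%)/(1 + 5.0%) − 1 = 1.128/1.050 − 1 ≈ 0.07429.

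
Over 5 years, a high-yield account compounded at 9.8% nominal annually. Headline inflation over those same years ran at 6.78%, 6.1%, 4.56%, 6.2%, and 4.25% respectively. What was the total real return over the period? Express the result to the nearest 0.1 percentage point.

Cumulative inflation factor: 1.0678 × 1.061 × 1.0456 × 1.062 × 1.0425 ≈ 1.31151.
Nominal growth factor: 1.59592. Real growth factor = 1.59592 / 1.31151 ≈ 1.21686.
Total real return ≈ 21.6859%.

21.7%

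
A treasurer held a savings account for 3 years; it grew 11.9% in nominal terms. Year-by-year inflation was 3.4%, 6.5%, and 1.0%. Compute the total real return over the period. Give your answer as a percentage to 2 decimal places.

0.61%

Cumulative inflation factor: 1.034 × 1.065 × 1.010 ≈ 1.11222.
Nominal growth factor: 1.11900. Real growth factor = 1.11900 / 1.11222 ≈ 1.00609.
Total real return ≈ 0.6094%.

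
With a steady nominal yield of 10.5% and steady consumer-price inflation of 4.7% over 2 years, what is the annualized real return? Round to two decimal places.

With constant rates the annual real return is the same each year: (1+10.5%)/(1+4.7%) − 1 = 0.05540.

5.54%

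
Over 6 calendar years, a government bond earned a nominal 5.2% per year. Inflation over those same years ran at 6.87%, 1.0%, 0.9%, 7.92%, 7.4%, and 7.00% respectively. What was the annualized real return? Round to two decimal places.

Cumulative inflation factor: 1.0687 × 1.010 × 1.009 × 1.0792 × 1.074 × 1.0700 ≈ 1.35070.
Nominal growth factor: 1.35548. Real growth factor = 1.35548 / 1.35070 ≈ 1.00354.
Annualized: 1.00354^(1/6) − 1 ≈ 0.00059.

0.06%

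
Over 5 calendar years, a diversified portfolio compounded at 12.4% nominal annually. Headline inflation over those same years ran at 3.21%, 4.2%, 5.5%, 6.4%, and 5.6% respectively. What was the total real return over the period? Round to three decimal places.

40.729%

Cumulative inflation factor: 1.0321 × 1.042 × 1.055 × 1.064 × 1.056 ≈ 1.27482.
Nominal growth factor: 1.79404. Real growth factor = 1.79404 / 1.27482 ≈ 1.40729.
Total real return ≈ 40.7291%.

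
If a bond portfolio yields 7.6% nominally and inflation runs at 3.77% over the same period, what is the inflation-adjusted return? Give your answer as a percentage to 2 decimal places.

Real return via the Fisher equation: (1 + 7.6%)/(1 + 3.77%) − 1 = 1.076/1.0377 − 1 ≈ 0.03691.

3.69%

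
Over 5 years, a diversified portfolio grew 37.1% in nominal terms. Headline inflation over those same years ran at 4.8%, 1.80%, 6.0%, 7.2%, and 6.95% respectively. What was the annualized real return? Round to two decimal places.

Cumulative inflation factor: 1.048 × 1.0180 × 1.060 × 1.072 × 1.0695 ≈ 1.29655.
Nominal growth factor: 1.37100. Real growth factor = 1.37100 / 1.29655 ≈ 1.05742.
Annualized: 1.05742^(1/5) − 1 ≈ 0.01123.

1.12%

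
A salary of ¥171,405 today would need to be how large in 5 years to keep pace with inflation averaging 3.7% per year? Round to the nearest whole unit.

¥205,550

Cumulative price-level factor: (1+3.7%)^5 ≈ 1.1992059701.
The nominal amount required is ¥171,405 scaled up by that factor.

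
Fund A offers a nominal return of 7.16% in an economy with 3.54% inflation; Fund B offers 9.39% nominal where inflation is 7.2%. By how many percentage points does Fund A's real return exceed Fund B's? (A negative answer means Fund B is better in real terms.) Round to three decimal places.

Fund A real return: 1.0716/1.0354 − 1 = 3.4962%.
Fund B real return: 1.0939/1.072 − 1 = 2.0429%.
Difference: 3.4962 − 2.0429 = 1.4533 pp.

1.453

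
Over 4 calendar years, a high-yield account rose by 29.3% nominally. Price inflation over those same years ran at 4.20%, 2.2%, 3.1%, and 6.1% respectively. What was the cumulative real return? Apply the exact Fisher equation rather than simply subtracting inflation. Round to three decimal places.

Cumulative inflation factor: 1.0420 × 1.022 × 1.031 × 1.061 ≈ 1.16491.
Nominal growth factor: 1.29300. Real growth factor = 1.29300 / 1.16491 ≈ 1.10996.
Total real return ≈ 10.9956%.

10.996%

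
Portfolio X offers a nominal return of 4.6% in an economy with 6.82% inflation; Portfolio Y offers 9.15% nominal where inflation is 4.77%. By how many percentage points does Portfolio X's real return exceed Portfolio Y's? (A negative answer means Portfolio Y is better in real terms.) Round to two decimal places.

-6.26

Portfolio X real return: 1.046/1.0682 − 1 = -2.078%.
Portfolio Y real return: 1.0915/1.0477 − 1 = 4.181%.
Difference: -2.078 − 4.181 = -6.259 pp.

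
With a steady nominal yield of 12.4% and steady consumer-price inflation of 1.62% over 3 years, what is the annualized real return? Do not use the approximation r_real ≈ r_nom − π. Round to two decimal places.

10.61%

With constant rates the annual real return is the same each year: (1+12.4%)/(1+1.62%) − 1 = 0.10608.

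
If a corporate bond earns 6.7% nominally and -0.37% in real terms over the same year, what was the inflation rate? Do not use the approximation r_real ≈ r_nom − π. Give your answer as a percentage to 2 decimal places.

7.10%

From (1+r_nom) = (1+r_real)(1+π), we get 1+π = (1 + 6.7%)/(1 − 0.37%) = 1.067/0.9963 ≈ 1.07096.
So π ≈ 7.0963%.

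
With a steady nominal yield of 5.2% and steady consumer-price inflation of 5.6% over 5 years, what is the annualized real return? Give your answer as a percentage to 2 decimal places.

With constant rates the annual real return is the same each year: (1+5.2%)/(1+5.6%) − 1 = -0.00379.

-0.38%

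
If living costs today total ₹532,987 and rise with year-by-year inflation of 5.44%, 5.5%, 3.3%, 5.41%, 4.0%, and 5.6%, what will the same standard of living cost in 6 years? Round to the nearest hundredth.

₹709,012.46

Cumulative price-level factor: 1.0544 × 1.055 × 1.033 × 1.0541 × 1.040 × 1.056 ≈ 1.3302621959.
The nominal amount required is ₹532,987 scaled up by that factor.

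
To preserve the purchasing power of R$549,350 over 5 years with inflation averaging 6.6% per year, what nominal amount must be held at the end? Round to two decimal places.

Cumulative price-level factor: (1+6.6%)^5 ≈ 1.3765310860.
Multiplying R$549,350 by the price-level factor gives the future nominal sum.

R$756,197.35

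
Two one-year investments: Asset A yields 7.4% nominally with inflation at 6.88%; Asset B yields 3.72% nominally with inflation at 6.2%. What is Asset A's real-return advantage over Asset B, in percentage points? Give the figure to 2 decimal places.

Asset A real return: 1.074/1.0688 − 1 = 0.487%.
Asset B real return: 1.0372/1.062 − 1 = -2.335%.
Difference: 0.487 − (-2.335) = 2.822 pp.

2.82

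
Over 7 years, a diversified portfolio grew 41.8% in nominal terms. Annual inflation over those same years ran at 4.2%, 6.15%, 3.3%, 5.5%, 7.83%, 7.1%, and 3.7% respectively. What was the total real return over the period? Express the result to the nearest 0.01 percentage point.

-1.77%

Cumulative inflation factor: 1.042 × 1.0615 × 1.033 × 1.055 × 1.0783 × 1.071 × 1.037 ≈ 1.44360.
Nominal growth factor: 1.41800. Real growth factor = 1.41800 / 1.44360 ≈ 0.98226.
Total real return ≈ -1.7737%.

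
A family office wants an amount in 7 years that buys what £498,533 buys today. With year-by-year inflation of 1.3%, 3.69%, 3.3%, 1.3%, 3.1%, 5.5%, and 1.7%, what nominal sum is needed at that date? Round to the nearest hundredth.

Cumulative price-level factor: 1.013 × 1.0369 × 1.033 × 1.013 × 1.031 × 1.055 × 1.017 ≈ 1.2158728602.
The nominal amount required is £498,533 scaled up by that factor.

£606,152.74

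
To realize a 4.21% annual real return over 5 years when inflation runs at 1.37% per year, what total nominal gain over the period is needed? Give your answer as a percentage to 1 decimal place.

31.6%

Required annual nominal rate: (1+4.21%)(1+1.37%) − 1 = 5.637677%.
Cumulative over 5 years: (1 + 0.05637677)^5 − 1 ≈ 0.31551.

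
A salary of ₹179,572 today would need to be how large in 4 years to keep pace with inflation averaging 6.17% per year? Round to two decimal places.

Cumulative price-level factor: (1+6.17%)^4 ≈ 1.2705953729.
The nominal amount required is ₹179,572 scaled up by that factor.

₹228,163.35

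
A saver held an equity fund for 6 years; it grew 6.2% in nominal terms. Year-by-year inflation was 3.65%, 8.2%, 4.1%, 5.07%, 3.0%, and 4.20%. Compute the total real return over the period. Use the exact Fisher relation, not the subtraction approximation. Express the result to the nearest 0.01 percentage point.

-19.33%

Cumulative inflation factor: 1.0365 × 1.082 × 1.041 × 1.0507 × 1.030 × 1.0420 ≈ 1.31653.
Nominal growth factor: 1.06200. Real growth factor = 1.06200 / 1.31653 ≈ 0.80667.
Total real return ≈ -19.3334%.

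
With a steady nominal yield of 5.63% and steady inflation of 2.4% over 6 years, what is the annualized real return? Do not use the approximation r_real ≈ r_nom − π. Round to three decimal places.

3.154%

With constant rates the annual real return is the same each year: (1+5.63%)/(1+2.4%) − 1 = 0.03154.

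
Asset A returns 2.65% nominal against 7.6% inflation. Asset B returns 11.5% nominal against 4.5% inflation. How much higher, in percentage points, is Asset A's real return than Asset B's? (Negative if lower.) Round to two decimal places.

-11.30

Asset A real return: 1.0265/1.076 − 1 = -4.600%.
Asset B real return: 1.115/1.045 − 1 = 6.699%.
Difference: -4.600 − 6.699 = -11.299 pp.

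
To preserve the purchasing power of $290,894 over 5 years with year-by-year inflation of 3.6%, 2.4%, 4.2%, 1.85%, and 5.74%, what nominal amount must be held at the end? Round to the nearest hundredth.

Cumulative price-level factor: 1.036 × 1.024 × 1.042 × 1.0185 × 1.0574 ≈ 1.1904955337.
Multiplying $290,894 by the price-level factor gives the future nominal sum.

$346,308.01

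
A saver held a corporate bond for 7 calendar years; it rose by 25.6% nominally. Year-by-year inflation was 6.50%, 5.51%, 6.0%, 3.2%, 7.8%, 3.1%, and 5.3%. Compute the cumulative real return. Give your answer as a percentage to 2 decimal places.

Cumulative inflation factor: 1.0650 × 1.0551 × 1.060 × 1.032 × 1.078 × 1.031 × 1.053 ≈ 1.43858.
Nominal growth factor: 1.25600. Real growth factor = 1.25600 / 1.43858 ≈ 0.87308.
Total real return ≈ -12.6918%.

-12.69%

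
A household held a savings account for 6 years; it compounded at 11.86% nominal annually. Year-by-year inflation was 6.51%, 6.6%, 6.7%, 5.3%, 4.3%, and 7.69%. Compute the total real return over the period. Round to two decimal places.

Cumulative inflation factor: 1.0651 × 1.066 × 1.067 × 1.053 × 1.043 × 1.0769 ≈ 1.43285.
Nominal growth factor: 1.95907. Real growth factor = 1.95907 / 1.43285 ≈ 1.36725.
Total real return ≈ 36.7253%.

36.73%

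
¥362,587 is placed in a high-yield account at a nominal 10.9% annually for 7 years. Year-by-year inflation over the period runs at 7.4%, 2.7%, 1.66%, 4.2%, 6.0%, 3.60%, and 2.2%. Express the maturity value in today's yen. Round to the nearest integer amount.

¥570,458

Nominal value at maturity: ¥362,587 × (1 + 10.9%)^7 ≈ ¥748,054.
Price-level factor over 7 years: 1.074 × 1.027 × 1.0166 × 1.042 × 1.060 × 1.0360 × 1.022 ≈ 1.3113211496.
Dividing the nominal maturity value by the price-level factor gives the value in today's money.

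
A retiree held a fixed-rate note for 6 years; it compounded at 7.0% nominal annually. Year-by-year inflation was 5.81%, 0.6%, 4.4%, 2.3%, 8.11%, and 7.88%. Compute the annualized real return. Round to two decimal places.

Cumulative inflation factor: 1.0581 × 1.006 × 1.044 × 1.023 × 1.0811 × 1.0788 ≈ 1.32589.
Nominal growth factor: 1.50073. Real growth factor = 1.50073 / 1.32589 ≈ 1.13187.
Annualized: 1.13187^(1/6) − 1 ≈ 0.02086.

2.09%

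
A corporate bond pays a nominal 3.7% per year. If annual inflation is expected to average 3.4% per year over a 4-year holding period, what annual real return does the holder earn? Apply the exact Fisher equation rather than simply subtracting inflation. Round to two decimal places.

With constant rates the annual real return is the same each year: (1+3.7%)/(1+3.4%) − 1 = 0.00290.

0.29%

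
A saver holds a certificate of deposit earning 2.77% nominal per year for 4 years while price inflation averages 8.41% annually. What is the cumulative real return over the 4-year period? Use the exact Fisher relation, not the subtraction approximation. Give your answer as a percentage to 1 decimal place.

-19.2%

The annual real rate is (1+2.77%)/(1+8.41%) − 1 = -5.2025%.
Compounded over 4 years: (1 + -0.052025)^4 − 1 ≈ -0.19242.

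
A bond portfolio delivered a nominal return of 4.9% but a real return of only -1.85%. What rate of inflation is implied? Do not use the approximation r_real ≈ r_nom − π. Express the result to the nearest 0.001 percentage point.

From (1+r_nom) = (1+r_real)(1+π), we get 1+π = (1 + 4.9%)/(1 − 1.85%) = 1.049/0.9815 ≈ 1.06877.
So π ≈ 6.8772%.

6.877%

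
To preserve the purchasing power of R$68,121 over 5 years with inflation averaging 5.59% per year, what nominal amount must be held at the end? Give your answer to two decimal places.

Cumulative price-level factor: (1+5.59%)^5 ≈ 1.3125442368.
Multiplying R$68,121 by the price-level factor gives the future nominal sum.

R$89,411.83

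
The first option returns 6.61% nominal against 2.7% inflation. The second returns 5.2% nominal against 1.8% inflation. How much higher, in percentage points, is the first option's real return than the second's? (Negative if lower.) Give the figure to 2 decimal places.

The first option real return: 1.0661/1.027 − 1 = 3.807%.
The second real return: 1.052/1.018 − 1 = 3.340%.
Difference: 3.807 − 3.340 = 0.467 pp.

0.47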